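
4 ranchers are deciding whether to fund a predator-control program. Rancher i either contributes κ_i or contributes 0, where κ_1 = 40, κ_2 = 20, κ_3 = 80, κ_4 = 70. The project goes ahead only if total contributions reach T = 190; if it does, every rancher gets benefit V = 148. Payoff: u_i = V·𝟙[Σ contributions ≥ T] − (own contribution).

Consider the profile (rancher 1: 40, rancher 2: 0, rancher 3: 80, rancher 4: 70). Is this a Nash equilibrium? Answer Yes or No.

Yes

Total = 190 ≥ 190: provided.
Rancher 1 (pledges 40, payoff 108): dropping to 0 → total 150, payoff 0. No gain.
Rancher 2 (pledges 0, payoff 148): pledging 20 → total 210, payoff 128. No gain.
Rancher 3 (pledges 80, payoff 68): dropping to 0 → total 110, payoff 0. No gain.
Rancher 4 (pledges 70, payoff 78): dropping to 0 → total 120, payoff 0. No gain.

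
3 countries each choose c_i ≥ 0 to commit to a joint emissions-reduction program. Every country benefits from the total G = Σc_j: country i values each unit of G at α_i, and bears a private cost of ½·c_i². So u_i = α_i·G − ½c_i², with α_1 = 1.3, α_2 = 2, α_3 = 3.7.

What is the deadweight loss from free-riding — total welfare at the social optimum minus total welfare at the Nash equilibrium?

Country i's FOC: ∂u_i/∂c_i = α_i − c_i = 0, so c_i* = α_i.
NE contributions = (1.3, 2, 3.7); G = 7.
W^NE = (Σα)·G − ½Σα_i² = 7² − ½·19.38 = 39.31.
Planner sets c_i = Σα_j = 7 for every i, so G^SO = 3·7 = 21.
W^SO = (Σα)·G^SO − ½·3·(Σα)² = (3/2)·7² = 73.5.
Deadweight loss = W^SO − W^NE = 34.19.

34.19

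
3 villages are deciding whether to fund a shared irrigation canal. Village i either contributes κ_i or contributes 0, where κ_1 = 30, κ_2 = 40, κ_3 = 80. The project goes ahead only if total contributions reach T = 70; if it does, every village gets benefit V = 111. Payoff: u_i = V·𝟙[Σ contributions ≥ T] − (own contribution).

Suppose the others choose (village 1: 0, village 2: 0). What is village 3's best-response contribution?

80

Others' total = 0. Contributing 80 brings total to 80 ≥ 70: gain V − κ_3 = 31.
Best response: 80.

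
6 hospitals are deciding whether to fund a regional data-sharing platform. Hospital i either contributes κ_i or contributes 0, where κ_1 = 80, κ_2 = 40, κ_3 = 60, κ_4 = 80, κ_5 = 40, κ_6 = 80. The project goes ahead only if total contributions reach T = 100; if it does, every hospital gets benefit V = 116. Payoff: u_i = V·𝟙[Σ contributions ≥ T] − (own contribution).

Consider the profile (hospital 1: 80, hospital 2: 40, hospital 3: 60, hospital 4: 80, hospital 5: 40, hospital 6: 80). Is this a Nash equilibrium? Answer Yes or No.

Total = 380 ≥ 100: provided.
Hospital 1 (pledges 80, payoff 36): dropping to 0 → total 300, payoff 116. Profitable deviation.

No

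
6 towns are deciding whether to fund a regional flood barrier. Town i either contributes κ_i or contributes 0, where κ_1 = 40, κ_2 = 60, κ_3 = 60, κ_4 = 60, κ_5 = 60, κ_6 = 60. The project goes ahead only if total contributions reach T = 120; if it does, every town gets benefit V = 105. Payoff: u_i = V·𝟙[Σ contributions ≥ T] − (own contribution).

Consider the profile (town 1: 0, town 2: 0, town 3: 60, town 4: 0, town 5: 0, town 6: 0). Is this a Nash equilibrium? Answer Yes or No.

No

Total = 60 < 120: not provided.
Town 1 (pledges 0, payoff 0): pledging 40 → total 100, payoff -40. No gain.
Town 2 (pledges 0, payoff 0): pledging 60 → total 120, payoff 45. Profitable deviation.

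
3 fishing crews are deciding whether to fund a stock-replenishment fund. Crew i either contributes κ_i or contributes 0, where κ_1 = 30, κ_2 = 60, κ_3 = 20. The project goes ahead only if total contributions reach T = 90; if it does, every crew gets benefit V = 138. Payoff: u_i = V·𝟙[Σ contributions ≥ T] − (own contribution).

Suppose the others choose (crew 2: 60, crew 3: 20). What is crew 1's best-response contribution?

30

Others' total = 80. Contributing 30 brings total to 110 ≥ 90: gain V − κ_1 = 108.
Best response: 30.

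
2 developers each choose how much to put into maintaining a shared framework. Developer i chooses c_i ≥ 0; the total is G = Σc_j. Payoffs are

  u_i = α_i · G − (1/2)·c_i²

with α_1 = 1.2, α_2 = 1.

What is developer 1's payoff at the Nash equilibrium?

Developer i's FOC: ∂u_i/∂c_i = α_i − c_i = 0, so c_i* = α_i.
NE contributions = (1.2, 1); G = 2.2.
u_1 = α_1·G − ½·(c_1)² = 1.2·2.2 − ½·1.2² = 1.92.

1.92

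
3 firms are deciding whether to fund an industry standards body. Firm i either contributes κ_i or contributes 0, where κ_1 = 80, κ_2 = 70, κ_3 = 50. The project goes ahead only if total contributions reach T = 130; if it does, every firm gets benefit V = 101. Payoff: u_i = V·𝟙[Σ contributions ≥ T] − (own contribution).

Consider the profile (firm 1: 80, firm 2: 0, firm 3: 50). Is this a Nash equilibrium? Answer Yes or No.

Yes

Total = 130 ≥ 130: provided.
Firm 1 (pledges 80, payoff 21): dropping to 0 → total 50, payoff 0. No gain.
Firm 2 (pledges 0, payoff 101): pledging 70 → total 200, payoff 31. No gain.
Firm 3 (pledges 50, payoff 51): dropping to 0 → total 80, payoff 0. No gain.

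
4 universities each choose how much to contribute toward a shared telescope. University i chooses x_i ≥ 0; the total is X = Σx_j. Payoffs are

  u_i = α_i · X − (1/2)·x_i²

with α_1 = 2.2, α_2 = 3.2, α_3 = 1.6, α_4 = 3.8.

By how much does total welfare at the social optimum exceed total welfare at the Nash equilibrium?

University i's FOC: ∂u_i/∂x_i = α_i − x_i = 0, so x_i* = α_i.
NE contributions = (2.2, 3.2, 1.6, 3.8); X = 10.8.
W^NE = (Σα)·X − ½Σα_i² = 10.8² − ½·32.08 = 100.6.
Planner sets x_i = Σα_j = 10.8 for every i, so X^SO = 4·10.8 = 43.2.
W^SO = (Σα)·X^SO − ½·4·(Σα)² = (4/2)·10.8² = 233.28.
Deadweight loss = W^SO − W^NE = 132.68.

132.68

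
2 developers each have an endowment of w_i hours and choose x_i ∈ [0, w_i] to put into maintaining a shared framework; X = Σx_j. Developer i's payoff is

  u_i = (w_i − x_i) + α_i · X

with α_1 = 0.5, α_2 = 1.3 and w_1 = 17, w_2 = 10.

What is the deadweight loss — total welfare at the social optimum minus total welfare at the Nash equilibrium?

13.6

∂u_i/∂x_i = α_i − 1, so developer i contributes w_i if α_i > 1, else 0.
α_i > 1 for i ∈ {2}; NE contributions (0, 10), X = 10.
W^NE = Σw_i − X^NE + (Σα_i)·X^NE = 27 + 0.8·10 = 35.
Planner: ∂(Σu_j)/∂x_i = Σα_j − 1 = 0.8 > 0, so everyone contributes w_i; X^SO = 27, W^SO = 27 + 0.8·27 = 48.6.
Deadweight loss = 13.6.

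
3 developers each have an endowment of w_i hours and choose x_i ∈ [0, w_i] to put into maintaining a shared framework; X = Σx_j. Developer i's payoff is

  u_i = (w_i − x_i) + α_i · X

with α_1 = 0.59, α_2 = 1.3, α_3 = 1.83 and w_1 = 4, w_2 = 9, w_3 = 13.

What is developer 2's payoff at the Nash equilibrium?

∂u_i/∂x_i = α_i − 1, so developer i contributes w_i if α_i > 1, else 0.
α_i > 1 for i ∈ {2, 3}; NE contributions (0, 9, 13), X = 22.
u_2 = (9 − 9) + 1.3·22 = 28.6.

28.6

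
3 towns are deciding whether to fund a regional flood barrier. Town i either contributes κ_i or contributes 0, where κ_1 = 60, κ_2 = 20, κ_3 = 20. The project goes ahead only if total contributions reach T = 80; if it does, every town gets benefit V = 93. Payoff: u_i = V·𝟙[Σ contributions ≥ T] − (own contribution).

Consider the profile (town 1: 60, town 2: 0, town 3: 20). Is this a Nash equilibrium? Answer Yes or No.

Yes

Total = 80 ≥ 80: provided.
Town 1 (pledges 60, payoff 33): dropping to 0 → total 20, payoff 0. No gain.
Town 2 (pledges 0, payoff 93): pledging 20 → total 100, payoff 73. No gain.
Town 3 (pledges 20, payoff 73): dropping to 0 → total 60, payoff 0. No gain.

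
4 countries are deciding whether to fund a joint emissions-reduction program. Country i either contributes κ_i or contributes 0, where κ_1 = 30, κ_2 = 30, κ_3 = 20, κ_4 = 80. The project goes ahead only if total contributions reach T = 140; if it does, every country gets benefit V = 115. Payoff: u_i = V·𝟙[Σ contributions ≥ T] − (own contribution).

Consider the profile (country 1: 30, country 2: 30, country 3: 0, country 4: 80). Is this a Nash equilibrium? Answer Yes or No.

Total = 140 ≥ 140: provided.
Country 1 (pledges 30, payoff 85): dropping to 0 → total 110, payoff 0. No gain.
Country 2 (pledges 30, payoff 85): dropping to 0 → total 110, payoff 0. No gain.
Country 3 (pledges 0, payoff 115): pledging 20 → total 160, payoff 95. No gain.
Country 4 (pledges 80, payoff 35): dropping to 0 → total 60, payoff 0. No gain.

Yes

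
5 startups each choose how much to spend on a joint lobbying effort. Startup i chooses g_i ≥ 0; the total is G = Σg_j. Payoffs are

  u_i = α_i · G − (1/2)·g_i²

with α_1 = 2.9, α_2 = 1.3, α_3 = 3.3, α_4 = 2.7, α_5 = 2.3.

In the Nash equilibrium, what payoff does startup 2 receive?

Startup i's FOC: ∂u_i/∂g_i = α_i − g_i = 0, so g_i* = α_i.
NE contributions = (2.9, 1.3, 3.3, 2.7, 2.3); G = 12.5.
u_2 = α_2·G − ½·(g_2)² = 1.3·12.5 − ½·1.3² = 15.405.

15.405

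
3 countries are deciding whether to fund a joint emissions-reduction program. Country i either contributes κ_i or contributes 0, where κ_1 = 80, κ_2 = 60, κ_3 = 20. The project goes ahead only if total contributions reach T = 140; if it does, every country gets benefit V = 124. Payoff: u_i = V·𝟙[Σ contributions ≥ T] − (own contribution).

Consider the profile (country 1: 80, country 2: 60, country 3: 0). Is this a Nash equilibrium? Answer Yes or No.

Yes

Total = 140 ≥ 140: provided.
Country 1 (pledges 80, payoff 44): dropping to 0 → total 60, payoff 0. No gain.
Country 2 (pledges 60, payoff 64): dropping to 0 → total 80, payoff 0. No gain.
Country 3 (pledges 0, payoff 124): pledging 20 → total 160, payoff 104. No gain.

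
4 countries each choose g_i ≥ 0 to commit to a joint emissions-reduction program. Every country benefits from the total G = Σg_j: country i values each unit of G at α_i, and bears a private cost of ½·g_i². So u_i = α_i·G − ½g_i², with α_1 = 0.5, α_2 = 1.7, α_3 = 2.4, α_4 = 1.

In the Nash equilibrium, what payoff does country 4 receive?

5.1

Country i's FOC: ∂u_i/∂g_i = α_i − g_i = 0, so g_i* = α_i.
NE contributions = (0.5, 1.7, 2.4, 1); G = 5.6.
u_4 = α_4·G − ½·(g_4)² = 1·5.6 − ½·1² = 5.1.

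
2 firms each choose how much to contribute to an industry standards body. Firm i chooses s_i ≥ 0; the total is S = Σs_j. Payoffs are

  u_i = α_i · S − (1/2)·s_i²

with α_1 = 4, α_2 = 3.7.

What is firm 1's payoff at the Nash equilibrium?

22.8

Firm i's FOC: ∂u_i/∂s_i = α_i − s_i = 0, so s_i* = α_i.
NE contributions = (4, 3.7); S = 7.7.
u_1 = α_1·S − ½·(s_1)² = 4·7.7 − ½·4² = 22.8.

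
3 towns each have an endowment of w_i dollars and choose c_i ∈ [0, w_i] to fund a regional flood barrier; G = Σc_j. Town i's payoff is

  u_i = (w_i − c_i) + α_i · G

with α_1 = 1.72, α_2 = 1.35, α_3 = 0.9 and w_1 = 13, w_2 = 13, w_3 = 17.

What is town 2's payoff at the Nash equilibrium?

35.1

∂u_i/∂c_i = α_i − 1, so town i contributes w_i if α_i > 1, else 0.
α_i > 1 for i ∈ {1, 2}; NE contributions (13, 13, 0), G = 26.
u_2 = (13 − 13) + 1.35·26 = 35.1.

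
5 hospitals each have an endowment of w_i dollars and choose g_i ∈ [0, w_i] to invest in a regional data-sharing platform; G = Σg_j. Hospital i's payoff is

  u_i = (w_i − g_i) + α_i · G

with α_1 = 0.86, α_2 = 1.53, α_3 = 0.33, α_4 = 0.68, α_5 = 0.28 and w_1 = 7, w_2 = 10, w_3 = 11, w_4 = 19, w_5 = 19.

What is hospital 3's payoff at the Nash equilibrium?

∂u_i/∂g_i = α_i − 1, so hospital i contributes w_i if α_i > 1, else 0.
α_i > 1 for i ∈ {2}; NE contributions (0, 10, 0, 0, 0), G = 10.
u_3 = (11 − 0) + 0.33·10 = 14.3.

14.3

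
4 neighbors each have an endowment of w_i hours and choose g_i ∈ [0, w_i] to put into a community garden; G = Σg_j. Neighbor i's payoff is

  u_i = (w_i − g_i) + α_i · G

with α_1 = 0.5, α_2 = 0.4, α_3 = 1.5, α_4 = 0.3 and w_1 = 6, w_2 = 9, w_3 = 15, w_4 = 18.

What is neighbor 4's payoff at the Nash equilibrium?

22.5

∂u_i/∂g_i = α_i − 1, so neighbor i contributes w_i if α_i > 1, else 0.
α_i > 1 for i ∈ {3}; NE contributions (0, 0, 15, 0), G = 15.
u_4 = (18 − 0) + 0.3·15 = 22.5.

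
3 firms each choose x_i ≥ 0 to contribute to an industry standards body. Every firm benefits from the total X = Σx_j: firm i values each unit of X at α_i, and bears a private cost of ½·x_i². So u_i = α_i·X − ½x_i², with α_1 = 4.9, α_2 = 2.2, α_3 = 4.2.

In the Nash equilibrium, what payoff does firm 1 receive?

Firm i's FOC: ∂u_i/∂x_i = α_i − x_i = 0, so x_i* = α_i.
NE contributions = (4.9, 2.2, 4.2); X = 11.3.
u_1 = α_1·X − ½·(x_1)² = 4.9·11.3 − ½·4.9² = 43.365.

43.365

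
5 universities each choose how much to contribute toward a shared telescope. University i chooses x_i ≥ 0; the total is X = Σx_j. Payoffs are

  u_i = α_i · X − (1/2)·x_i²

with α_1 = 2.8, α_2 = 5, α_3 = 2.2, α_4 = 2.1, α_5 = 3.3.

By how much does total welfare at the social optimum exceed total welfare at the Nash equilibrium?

University i's FOC: ∂u_i/∂x_i = α_i − x_i = 0, so x_i* = α_i.
NE contributions = (2.8, 5, 2.2, 2.1, 3.3); X = 15.4.
W^NE = (Σα)·X − ½Σα_i² = 15.4² − ½·52.98 = 210.67.
Planner sets x_i = Σα_j = 15.4 for every i, so X^SO = 5·15.4 = 77.
W^SO = (Σα)·X^SO − ½·5·(Σα)² = (5/2)·15.4² = 592.9.
Deadweight loss = W^SO − W^NE = 382.23.

382.23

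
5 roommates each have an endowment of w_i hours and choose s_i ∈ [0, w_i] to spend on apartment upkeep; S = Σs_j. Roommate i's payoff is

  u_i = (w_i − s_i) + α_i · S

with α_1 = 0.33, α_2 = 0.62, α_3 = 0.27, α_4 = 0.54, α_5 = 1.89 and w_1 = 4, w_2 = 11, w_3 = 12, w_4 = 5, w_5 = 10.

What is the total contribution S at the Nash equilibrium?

10

∂u_i/∂s_i = α_i − 1, so roommate i contributes w_i if α_i > 1, else 0.
α_i > 1 for i ∈ {5}; NE contributions (0, 0, 0, 0, 10), S = 10.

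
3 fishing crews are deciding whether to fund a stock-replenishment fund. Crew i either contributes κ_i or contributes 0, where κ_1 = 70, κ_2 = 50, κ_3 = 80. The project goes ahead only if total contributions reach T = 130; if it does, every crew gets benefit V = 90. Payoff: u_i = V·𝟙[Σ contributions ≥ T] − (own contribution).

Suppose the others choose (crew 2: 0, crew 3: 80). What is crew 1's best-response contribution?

70

Others' total = 80. Contributing 70 brings total to 150 ≥ 130: gain V − κ_1 = 20.
Best response: 70.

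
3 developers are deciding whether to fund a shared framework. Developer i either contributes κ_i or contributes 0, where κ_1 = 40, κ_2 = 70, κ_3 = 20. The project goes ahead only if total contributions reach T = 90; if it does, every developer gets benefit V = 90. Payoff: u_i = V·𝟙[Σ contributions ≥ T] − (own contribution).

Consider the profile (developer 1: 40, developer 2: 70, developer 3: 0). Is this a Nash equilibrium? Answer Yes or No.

Total = 110 ≥ 90: provided.
Developer 1 (pledges 40, payoff 50): dropping to 0 → total 70, payoff 0. No gain.
Developer 2 (pledges 70, payoff 20): dropping to 0 → total 40, payoff 0. No gain.
Developer 3 (pledges 0, payoff 90): pledging 20 → total 130, payoff 70. No gain.

Yes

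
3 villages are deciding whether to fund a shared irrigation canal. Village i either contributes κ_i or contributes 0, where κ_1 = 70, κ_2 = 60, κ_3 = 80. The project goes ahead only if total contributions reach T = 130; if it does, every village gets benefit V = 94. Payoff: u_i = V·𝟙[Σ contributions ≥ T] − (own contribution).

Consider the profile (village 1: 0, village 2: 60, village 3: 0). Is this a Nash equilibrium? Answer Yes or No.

No

Total = 60 < 130: not provided.
Village 1 (pledges 0, payoff 0): pledging 70 → total 130, payoff 24. Profitable deviation.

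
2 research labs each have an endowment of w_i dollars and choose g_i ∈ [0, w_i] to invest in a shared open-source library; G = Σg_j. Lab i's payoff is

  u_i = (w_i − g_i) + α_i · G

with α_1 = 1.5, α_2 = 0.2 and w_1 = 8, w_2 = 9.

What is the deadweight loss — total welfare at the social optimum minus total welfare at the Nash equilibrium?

∂u_i/∂g_i = α_i − 1, so lab i contributes w_i if α_i > 1, else 0.
α_i > 1 for i ∈ {1}; NE contributions (8, 0), G = 8.
W^NE = Σw_i − G^NE + (Σα_i)·G^NE = 17 + 0.7·8 = 22.6.
Planner: ∂(Σu_j)/∂g_i = Σα_j − 1 = 0.7 > 0, so everyone contributes w_i; G^SO = 17, W^SO = 17 + 0.7·17 = 28.9.
Deadweight loss = 6.3.

6.3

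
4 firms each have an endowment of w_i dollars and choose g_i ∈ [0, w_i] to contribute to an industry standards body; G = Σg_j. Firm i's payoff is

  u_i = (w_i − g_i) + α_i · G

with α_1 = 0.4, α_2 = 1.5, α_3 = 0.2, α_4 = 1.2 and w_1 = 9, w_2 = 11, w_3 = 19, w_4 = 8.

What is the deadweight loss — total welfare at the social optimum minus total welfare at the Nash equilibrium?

64.4

∂u_i/∂g_i = α_i − 1, so firm i contributes w_i if α_i > 1, else 0.
α_i > 1 for i ∈ {2, 4}; NE contributions (0, 11, 0, 8), G = 19.
W^NE = Σw_i − G^NE + (Σα_i)·G^NE = 47 + 2.3·19 = 90.7.
Planner: ∂(Σu_j)/∂g_i = Σα_j − 1 = 2.3 > 0, so everyone contributes w_i; G^SO = 47, W^SO = 47 + 2.3·47 = 155.1.
Deadweight loss = 64.4.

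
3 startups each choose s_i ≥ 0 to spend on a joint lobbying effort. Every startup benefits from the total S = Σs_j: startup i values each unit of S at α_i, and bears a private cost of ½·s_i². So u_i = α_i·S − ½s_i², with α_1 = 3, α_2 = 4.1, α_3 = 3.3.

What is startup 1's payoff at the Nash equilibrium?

Startup i's FOC: ∂u_i/∂s_i = α_i − s_i = 0, so s_i* = α_i.
NE contributions = (3, 4.1, 3.3); S = 10.4.
u_1 = α_1·S − ½·(s_1)² = 3·10.4 − ½·3² = 26.7.

26.7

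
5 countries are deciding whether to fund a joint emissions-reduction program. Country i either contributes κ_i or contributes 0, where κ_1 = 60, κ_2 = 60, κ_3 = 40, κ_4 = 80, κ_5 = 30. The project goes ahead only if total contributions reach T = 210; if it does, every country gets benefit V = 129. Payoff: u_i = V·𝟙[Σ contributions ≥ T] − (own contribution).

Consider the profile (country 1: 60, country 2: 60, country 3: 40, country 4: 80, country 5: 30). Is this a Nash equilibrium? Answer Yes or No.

No

Total = 270 ≥ 210: provided.
Country 1 (pledges 60, payoff 69): dropping to 0 → total 210, payoff 129. Profitable deviation.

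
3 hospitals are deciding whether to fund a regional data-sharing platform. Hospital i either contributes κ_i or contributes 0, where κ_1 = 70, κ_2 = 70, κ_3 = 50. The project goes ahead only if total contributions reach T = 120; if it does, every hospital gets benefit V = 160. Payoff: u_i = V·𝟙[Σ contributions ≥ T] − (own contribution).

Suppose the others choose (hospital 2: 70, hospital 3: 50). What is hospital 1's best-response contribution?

0

Others' total = 120 ≥ 120; contributing adds cost 70 for no extra benefit.
Best response: 0.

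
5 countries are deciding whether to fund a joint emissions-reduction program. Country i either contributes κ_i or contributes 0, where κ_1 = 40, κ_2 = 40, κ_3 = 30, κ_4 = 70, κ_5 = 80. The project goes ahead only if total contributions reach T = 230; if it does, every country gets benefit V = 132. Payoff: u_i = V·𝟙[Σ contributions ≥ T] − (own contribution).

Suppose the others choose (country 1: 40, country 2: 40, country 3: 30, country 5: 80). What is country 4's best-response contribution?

Others' total = 190. Contributing 70 brings total to 260 ≥ 230: gain V − κ_4 = 62.
Best response: 70.

70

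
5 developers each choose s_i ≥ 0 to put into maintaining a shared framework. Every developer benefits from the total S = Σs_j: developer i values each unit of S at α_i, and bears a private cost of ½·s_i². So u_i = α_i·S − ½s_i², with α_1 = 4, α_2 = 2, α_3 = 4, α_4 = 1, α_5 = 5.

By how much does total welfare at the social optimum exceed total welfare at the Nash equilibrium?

Developer i's FOC: ∂u_i/∂s_i = α_i − s_i = 0, so s_i* = α_i.
NE contributions = (4, 2, 4, 1, 5); S = 16.
W^NE = (Σα)·S − ½Σα_i² = 16² − ½·62 = 225.
Planner sets s_i = Σα_j = 16 for every i, so S^SO = 5·16 = 80.
W^SO = (Σα)·S^SO − ½·5·(Σα)² = (5/2)·16² = 640.
Deadweight loss = W^SO − W^NE = 415.

415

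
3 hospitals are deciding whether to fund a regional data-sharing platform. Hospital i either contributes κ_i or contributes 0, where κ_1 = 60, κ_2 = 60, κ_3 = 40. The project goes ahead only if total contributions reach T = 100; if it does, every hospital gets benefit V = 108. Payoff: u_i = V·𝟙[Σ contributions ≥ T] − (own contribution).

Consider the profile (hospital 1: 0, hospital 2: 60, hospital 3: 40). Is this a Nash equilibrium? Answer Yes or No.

Yes

Total = 100 ≥ 100: provided.
Hospital 1 (pledges 0, payoff 108): pledging 60 → total 160, payoff 48. No gain.
Hospital 2 (pledges 60, payoff 48): dropping to 0 → total 40, payoff 0. No gain.
Hospital 3 (pledges 40, payoff 68): dropping to 0 → total 60, payoff 0. No gain.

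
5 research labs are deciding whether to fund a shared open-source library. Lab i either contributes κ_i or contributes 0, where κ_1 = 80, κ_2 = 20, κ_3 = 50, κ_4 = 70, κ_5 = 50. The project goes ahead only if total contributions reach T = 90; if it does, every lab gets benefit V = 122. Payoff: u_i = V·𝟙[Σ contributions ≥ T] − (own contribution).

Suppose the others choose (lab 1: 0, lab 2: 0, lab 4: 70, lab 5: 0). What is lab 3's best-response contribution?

Others' total = 70. Contributing 50 brings total to 120 ≥ 90: gain V − κ_3 = 72.
Best response: 50.

50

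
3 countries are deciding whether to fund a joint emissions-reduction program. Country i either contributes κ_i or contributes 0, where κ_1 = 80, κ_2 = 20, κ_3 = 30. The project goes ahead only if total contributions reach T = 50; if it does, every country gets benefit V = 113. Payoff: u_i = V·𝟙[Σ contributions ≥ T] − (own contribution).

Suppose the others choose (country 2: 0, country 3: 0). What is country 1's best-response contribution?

80

Others' total = 0. Contributing 80 brings total to 80 ≥ 50: gain V − κ_1 = 33.
Best response: 80.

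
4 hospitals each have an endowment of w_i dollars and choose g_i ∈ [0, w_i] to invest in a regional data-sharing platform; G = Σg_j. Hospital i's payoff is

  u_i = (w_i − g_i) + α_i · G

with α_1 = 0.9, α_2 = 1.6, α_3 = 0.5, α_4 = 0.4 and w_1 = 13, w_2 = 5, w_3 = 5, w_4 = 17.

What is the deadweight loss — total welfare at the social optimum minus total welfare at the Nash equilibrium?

84

∂u_i/∂g_i = α_i − 1, so hospital i contributes w_i if α_i > 1, else 0.
α_i > 1 for i ∈ {2}; NE contributions (0, 5, 0, 0), G = 5.
W^NE = Σw_i − G^NE + (Σα_i)·G^NE = 40 + 2.4·5 = 52.
Planner: ∂(Σu_j)/∂g_i = Σα_j − 1 = 2.4 > 0, so everyone contributes w_i; G^SO = 40, W^SO = 40 + 2.4·40 = 136.
Deadweight loss = 84.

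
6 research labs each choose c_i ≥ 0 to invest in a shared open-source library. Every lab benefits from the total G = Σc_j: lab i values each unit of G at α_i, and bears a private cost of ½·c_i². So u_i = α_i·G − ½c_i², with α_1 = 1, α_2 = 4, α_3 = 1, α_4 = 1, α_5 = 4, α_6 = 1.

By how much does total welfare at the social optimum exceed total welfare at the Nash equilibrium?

Lab i's FOC: ∂u_i/∂c_i = α_i − c_i = 0, so c_i* = α_i.
NE contributions = (1, 4, 1, 1, 4, 1); G = 12.
W^NE = (Σα)·G − ½Σα_i² = 12² − ½·36 = 126.
Planner sets c_i = Σα_j = 12 for every i, so G^SO = 6·12 = 72.
W^SO = (Σα)·G^SO − ½·6·(Σα)² = (6/2)·12² = 432.
Deadweight loss = W^SO − W^NE = 306.

306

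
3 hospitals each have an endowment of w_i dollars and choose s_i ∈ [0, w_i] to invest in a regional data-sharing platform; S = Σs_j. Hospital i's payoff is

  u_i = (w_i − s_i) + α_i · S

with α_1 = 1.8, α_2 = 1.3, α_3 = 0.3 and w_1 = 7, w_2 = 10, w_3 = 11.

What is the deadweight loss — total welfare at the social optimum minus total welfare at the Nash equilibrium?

26.4

∂u_i/∂s_i = α_i − 1, so hospital i contributes w_i if α_i > 1, else 0.
α_i > 1 for i ∈ {1, 2}; NE contributions (7, 10, 0), S = 17.
W^NE = Σw_i − S^NE + (Σα_i)·S^NE = 28 + 2.4·17 = 68.8.
Planner: ∂(Σu_j)/∂s_i = Σα_j − 1 = 2.4 > 0, so everyone contributes w_i; S^SO = 28, W^SO = 28 + 2.4·28 = 95.2.
Deadweight loss = 26.4.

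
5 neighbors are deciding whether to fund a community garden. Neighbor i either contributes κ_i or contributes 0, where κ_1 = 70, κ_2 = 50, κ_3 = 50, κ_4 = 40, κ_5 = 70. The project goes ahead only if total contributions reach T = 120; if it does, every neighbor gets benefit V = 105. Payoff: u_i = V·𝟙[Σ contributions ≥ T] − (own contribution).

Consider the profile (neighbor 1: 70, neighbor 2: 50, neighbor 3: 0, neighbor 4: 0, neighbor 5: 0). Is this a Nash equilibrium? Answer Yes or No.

Yes

Total = 120 ≥ 120: provided.
Neighbor 1 (pledges 70, payoff 35): dropping to 0 → total 50, payoff 0. No gain.
Neighbor 2 (pledges 50, payoff 55): dropping to 0 → total 70, payoff 0. No gain.
Neighbor 3 (pledges 0, payoff 105): pledging 50 → total 170, payoff 55. No gain.
Neighbor 4 (pledges 0, payoff 105): pledging 40 → total 160, payoff 65. No gain.
Neighbor 5 (pledges 0, payoff 105): pledging 70 → total 190, payoff 35. No gain.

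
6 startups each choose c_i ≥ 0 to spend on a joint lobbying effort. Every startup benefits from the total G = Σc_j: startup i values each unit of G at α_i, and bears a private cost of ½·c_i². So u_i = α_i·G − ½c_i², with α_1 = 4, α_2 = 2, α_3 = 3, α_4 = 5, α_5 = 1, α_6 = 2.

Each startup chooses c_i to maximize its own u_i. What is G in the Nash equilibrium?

17

Startup i's FOC: ∂u_i/∂c_i = α_i − c_i = 0, so c_i* = α_i.
NE contributions = (4, 2, 3, 5, 1, 2); G = 17.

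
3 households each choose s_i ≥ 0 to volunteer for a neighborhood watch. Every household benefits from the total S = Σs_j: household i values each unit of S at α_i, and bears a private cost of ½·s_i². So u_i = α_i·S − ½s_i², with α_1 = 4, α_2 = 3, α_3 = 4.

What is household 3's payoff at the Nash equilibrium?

Household i's FOC: ∂u_i/∂s_i = α_i − s_i = 0, so s_i* = α_i.
NE contributions = (4, 3, 4); S = 11.
u_3 = α_3·S − ½·(s_3)² = 4·11 − ½·4² = 36.

36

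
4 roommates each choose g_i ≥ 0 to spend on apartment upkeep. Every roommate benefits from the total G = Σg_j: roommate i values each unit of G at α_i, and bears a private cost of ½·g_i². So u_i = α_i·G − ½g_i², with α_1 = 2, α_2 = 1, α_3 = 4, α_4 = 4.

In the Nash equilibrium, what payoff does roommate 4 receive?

36

Roommate i's FOC: ∂u_i/∂g_i = α_i − g_i = 0, so g_i* = α_i.
NE contributions = (2, 1, 4, 4); G = 11.
u_4 = α_4·G − ½·(g_4)² = 4·11 − ½·4² = 36.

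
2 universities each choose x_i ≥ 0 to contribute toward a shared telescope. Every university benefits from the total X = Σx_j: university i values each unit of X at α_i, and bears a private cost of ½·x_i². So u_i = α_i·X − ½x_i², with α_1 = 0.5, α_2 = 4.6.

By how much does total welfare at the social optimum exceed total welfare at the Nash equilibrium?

University i's FOC: ∂u_i/∂x_i = α_i − x_i = 0, so x_i* = α_i.
NE contributions = (0.5, 4.6); X = 5.1.
W^NE = (Σα)·X − ½Σα_i² = 5.1² − ½·21.41 = 15.305.
Planner sets x_i = Σα_j = 5.1 for every i, so X^SO = 2·5.1 = 10.2.
W^SO = (Σα)·X^SO − ½·2·(Σα)² = (2/2)·5.1² = 26.01.
Deadweight loss = W^SO − W^NE = 10.705.

10.705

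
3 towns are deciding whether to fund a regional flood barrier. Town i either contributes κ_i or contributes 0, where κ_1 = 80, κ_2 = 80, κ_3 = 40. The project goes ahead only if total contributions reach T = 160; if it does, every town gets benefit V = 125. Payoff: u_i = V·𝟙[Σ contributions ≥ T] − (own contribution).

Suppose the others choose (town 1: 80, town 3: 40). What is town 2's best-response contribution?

Others' total = 120. Contributing 80 brings total to 200 ≥ 160: gain V − κ_2 = 45.
Best response: 80.

80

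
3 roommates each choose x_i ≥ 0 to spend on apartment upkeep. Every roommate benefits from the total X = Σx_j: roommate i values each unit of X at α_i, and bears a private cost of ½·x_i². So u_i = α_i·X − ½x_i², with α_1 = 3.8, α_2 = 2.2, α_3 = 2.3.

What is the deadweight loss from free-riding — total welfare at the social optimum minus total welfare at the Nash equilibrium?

Roommate i's FOC: ∂u_i/∂x_i = α_i − x_i = 0, so x_i* = α_i.
NE contributions = (3.8, 2.2, 2.3); X = 8.3.
W^NE = (Σα)·X − ½Σα_i² = 8.3² − ½·24.57 = 56.605.
Planner sets x_i = Σα_j = 8.3 for every i, so X^SO = 3·8.3 = 24.9.
W^SO = (Σα)·X^SO − ½·3·(Σα)² = (3/2)·8.3² = 103.335.
Deadweight loss = W^SO − W^NE = 46.73.

46.73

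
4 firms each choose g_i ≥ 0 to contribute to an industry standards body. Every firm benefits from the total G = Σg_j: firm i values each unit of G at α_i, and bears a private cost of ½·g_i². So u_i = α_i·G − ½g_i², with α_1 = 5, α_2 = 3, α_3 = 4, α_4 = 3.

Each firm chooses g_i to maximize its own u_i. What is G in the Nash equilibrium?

15

Firm i's FOC: ∂u_i/∂g_i = α_i − g_i = 0, so g_i* = α_i.
NE contributions = (5, 3, 4, 3); G = 15.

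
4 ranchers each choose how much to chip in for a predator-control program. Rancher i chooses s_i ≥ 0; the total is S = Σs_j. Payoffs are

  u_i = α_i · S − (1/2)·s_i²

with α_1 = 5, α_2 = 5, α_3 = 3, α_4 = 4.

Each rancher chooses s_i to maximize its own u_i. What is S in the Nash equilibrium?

17

Rancher i's FOC: ∂u_i/∂s_i = α_i − s_i = 0, so s_i* = α_i.
NE contributions = (5, 5, 3, 4); S = 17.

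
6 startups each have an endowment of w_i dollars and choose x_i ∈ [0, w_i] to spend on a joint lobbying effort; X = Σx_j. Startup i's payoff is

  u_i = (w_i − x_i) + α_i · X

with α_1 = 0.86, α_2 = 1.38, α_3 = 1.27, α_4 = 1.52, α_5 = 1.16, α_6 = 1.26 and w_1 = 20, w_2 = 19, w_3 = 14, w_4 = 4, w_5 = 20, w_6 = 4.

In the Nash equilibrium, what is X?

∂u_i/∂x_i = α_i − 1, so startup i contributes w_i if α_i > 1, else 0.
α_i > 1 for i ∈ {2, 3, 4, 5, 6}; NE contributions (0, 19, 14, 4, 20, 4), X = 61.

61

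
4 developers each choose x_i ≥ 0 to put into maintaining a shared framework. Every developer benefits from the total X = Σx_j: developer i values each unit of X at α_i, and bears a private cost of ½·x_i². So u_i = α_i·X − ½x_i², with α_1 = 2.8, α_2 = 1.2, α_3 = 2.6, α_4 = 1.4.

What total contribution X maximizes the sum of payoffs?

Planner FOC: ∂(Σu_j)/∂x_i = (Σα_j) − x_i = 0, so x_i^SO = Σα_j = 8 for every i; X^SO = 32.

32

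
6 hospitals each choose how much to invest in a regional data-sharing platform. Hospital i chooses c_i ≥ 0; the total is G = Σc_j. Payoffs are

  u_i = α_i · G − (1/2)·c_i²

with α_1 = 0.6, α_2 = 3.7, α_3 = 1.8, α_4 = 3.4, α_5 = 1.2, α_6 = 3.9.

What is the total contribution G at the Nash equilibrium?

14.6

Hospital i's FOC: ∂u_i/∂c_i = α_i − c_i = 0, so c_i* = α_i.
NE contributions = (0.6, 3.7, 1.8, 3.4, 1.2, 3.9); G = 14.6.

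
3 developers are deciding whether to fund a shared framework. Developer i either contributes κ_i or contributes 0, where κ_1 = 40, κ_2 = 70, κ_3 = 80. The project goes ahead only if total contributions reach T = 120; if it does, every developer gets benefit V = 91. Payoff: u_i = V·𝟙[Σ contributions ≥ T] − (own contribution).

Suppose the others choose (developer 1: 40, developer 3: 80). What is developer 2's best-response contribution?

Others' total = 120 ≥ 120; contributing adds cost 70 for no extra benefit.
Best response: 0.

0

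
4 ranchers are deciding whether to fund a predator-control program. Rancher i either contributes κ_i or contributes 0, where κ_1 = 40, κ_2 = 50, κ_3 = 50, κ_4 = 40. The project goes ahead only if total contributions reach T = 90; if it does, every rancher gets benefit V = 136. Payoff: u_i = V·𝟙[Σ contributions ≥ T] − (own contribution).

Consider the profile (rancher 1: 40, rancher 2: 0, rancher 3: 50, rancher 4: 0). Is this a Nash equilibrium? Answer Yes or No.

Total = 90 ≥ 90: provided.
Rancher 1 (pledges 40, payoff 96): dropping to 0 → total 50, payoff 0. No gain.
Rancher 2 (pledges 0, payoff 136): pledging 50 → total 140, payoff 86. No gain.
Rancher 3 (pledges 50, payoff 86): dropping to 0 → total 40, payoff 0. No gain.
Rancher 4 (pledges 0, payoff 136): pledging 40 → total 130, payoff 96. No gain.

Yes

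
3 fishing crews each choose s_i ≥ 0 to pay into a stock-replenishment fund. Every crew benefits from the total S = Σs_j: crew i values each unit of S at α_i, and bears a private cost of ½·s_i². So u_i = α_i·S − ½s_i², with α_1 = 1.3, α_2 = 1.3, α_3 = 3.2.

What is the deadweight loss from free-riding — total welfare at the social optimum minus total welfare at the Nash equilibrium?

Crew i's FOC: ∂u_i/∂s_i = α_i − s_i = 0, so s_i* = α_i.
NE contributions = (1.3, 1.3, 3.2); S = 5.8.
W^NE = (Σα)·S − ½Σα_i² = 5.8² − ½·13.62 = 26.83.
Planner sets s_i = Σα_j = 5.8 for every i, so S^SO = 3·5.8 = 17.4.
W^SO = (Σα)·S^SO − ½·3·(Σα)² = (3/2)·5.8² = 50.46.
Deadweight loss = W^SO − W^NE = 23.63.

23.63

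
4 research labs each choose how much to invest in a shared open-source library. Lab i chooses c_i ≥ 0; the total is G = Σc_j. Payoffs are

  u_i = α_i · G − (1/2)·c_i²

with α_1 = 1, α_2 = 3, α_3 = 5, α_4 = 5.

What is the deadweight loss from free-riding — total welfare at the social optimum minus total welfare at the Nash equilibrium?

Lab i's FOC: ∂u_i/∂c_i = α_i − c_i = 0, so c_i* = α_i.
NE contributions = (1, 3, 5, 5); G = 14.
W^NE = (Σα)·G − ½Σα_i² = 14² − ½·60 = 166.
Planner sets c_i = Σα_j = 14 for every i, so G^SO = 4·14 = 56.
W^SO = (Σα)·G^SO − ½·4·(Σα)² = (4/2)·14² = 392.
Deadweight loss = W^SO − W^NE = 226.

226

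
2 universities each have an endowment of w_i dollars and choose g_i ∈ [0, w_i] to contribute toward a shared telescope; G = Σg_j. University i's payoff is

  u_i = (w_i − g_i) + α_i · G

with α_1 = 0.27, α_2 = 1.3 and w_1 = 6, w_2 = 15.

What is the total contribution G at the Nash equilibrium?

15

∂u_i/∂g_i = α_i − 1, so university i contributes w_i if α_i > 1, else 0.
α_i > 1 for i ∈ {2}; NE contributions (0, 15), G = 15.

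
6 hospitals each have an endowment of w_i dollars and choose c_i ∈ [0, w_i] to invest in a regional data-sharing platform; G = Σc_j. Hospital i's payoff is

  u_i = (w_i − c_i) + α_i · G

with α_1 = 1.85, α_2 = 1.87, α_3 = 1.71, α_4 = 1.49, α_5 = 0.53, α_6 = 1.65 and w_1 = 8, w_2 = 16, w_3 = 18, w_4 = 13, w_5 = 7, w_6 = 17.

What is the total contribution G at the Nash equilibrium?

72

∂u_i/∂c_i = α_i − 1, so hospital i contributes w_i if α_i > 1, else 0.
α_i > 1 for i ∈ {1, 2, 3, 4, 6}; NE contributions (8, 16, 18, 13, 0, 17), G = 72.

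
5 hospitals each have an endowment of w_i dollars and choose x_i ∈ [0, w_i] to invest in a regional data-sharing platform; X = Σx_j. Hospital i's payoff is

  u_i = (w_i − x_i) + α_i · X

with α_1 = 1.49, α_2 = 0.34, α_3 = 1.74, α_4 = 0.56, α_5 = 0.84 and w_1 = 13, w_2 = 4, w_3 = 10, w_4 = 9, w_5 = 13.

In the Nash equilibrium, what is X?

23

∂u_i/∂x_i = α_i − 1, so hospital i contributes w_i if α_i > 1, else 0.
α_i > 1 for i ∈ {1, 3}; NE contributions (13, 0, 10, 0, 0), X = 23.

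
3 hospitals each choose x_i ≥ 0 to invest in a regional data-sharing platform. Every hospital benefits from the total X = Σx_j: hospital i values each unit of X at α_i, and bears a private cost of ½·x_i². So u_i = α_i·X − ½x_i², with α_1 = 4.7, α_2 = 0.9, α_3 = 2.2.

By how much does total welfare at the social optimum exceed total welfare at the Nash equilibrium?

Hospital i's FOC: ∂u_i/∂x_i = α_i − x_i = 0, so x_i* = α_i.
NE contributions = (4.7, 0.9, 2.2); X = 7.8.
W^NE = (Σα)·X − ½Σα_i² = 7.8² − ½·27.74 = 46.97.
Planner sets x_i = Σα_j = 7.8 for every i, so X^SO = 3·7.8 = 23.4.
W^SO = (Σα)·X^SO − ½·3·(Σα)² = (3/2)·7.8² = 91.26.
Deadweight loss = W^SO − W^NE = 44.29.

44.29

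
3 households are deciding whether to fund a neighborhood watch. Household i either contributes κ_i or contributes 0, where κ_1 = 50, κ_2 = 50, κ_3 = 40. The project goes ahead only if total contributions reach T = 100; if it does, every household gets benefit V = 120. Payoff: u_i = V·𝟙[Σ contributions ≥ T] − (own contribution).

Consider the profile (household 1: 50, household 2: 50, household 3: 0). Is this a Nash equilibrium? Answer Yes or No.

Yes

Total = 100 ≥ 100: provided.
Household 1 (pledges 50, payoff 70): dropping to 0 → total 50, payoff 0. No gain.
Household 2 (pledges 50, payoff 70): dropping to 0 → total 50, payoff 0. No gain.
Household 3 (pledges 0, payoff 120): pledging 40 → total 140, payoff 80. No gain.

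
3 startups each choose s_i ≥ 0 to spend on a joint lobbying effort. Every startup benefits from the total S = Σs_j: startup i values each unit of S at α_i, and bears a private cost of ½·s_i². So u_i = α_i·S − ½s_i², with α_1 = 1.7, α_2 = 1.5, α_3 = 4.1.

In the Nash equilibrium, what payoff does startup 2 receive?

9.825

Startup i's FOC: ∂u_i/∂s_i = α_i − s_i = 0, so s_i* = α_i.
NE contributions = (1.7, 1.5, 4.1); S = 7.3.
u_2 = α_2·S − ½·(s_2)² = 1.5·7.3 − ½·1.5² = 9.825.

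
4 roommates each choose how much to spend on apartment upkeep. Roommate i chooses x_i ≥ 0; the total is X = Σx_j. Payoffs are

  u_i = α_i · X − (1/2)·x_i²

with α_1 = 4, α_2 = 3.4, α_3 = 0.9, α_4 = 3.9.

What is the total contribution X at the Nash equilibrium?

12.2

Roommate i's FOC: ∂u_i/∂x_i = α_i − x_i = 0, so x_i* = α_i.
NE contributions = (4, 3.4, 0.9, 3.9); X = 12.2.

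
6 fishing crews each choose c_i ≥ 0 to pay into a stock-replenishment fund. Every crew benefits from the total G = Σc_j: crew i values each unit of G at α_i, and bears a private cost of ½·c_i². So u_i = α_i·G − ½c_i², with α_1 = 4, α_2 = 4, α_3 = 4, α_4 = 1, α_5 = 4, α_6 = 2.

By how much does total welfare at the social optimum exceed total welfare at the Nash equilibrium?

756.5

Crew i's FOC: ∂u_i/∂c_i = α_i − c_i = 0, so c_i* = α_i.
NE contributions = (4, 4, 4, 1, 4, 2); G = 19.
W^NE = (Σα)·G − ½Σα_i² = 19² − ½·69 = 326.5.
Planner sets c_i = Σα_j = 19 for every i, so G^SO = 6·19 = 114.
W^SO = (Σα)·G^SO − ½·6·(Σα)² = (6/2)·19² = 1083.
Deadweight loss = W^SO − W^NE = 756.5.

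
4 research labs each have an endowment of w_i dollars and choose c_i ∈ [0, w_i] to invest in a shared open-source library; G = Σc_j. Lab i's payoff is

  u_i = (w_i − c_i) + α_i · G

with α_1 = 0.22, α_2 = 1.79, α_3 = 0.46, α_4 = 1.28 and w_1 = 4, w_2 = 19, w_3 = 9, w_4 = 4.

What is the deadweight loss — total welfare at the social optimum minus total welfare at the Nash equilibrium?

35.75

∂u_i/∂c_i = α_i − 1, so lab i contributes w_i if α_i > 1, else 0.
α_i > 1 for i ∈ {2, 4}; NE contributions (0, 19, 0, 4), G = 23.
W^NE = Σw_i − G^NE + (Σα_i)·G^NE = 36 + 2.75·23 = 99.25.
Planner: ∂(Σu_j)/∂c_i = Σα_j − 1 = 2.75 > 0, so everyone contributes w_i; G^SO = 36, W^SO = 36 + 2.75·36 = 135.
Deadweight loss = 35.75.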